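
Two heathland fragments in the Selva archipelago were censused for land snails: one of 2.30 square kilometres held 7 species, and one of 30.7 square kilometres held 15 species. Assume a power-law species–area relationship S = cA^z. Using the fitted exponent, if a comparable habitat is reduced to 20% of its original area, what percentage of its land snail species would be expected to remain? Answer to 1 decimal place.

z = ln(15/7) / ln(30.7/2.3) = 0.7621 / 2.5914 = 0.2941
S_new/S_old = (A_new/A_old)^z = 0.2^0.2941 = exp(0.2941 × -1.6094) = 0.6229

62.3%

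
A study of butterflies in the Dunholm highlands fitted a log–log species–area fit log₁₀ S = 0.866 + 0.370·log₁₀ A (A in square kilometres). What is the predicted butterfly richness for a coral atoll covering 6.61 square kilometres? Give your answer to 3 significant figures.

14.8

S = 7.345 × 6.61^0.37 = 7.345 × 2.011 ≈ 14.77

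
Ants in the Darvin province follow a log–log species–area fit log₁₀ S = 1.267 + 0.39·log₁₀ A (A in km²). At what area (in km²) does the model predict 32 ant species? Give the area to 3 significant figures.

4.08 km²

32 = 18.49 × A^0.39  ⇒  A^0.39 = 32/18.49 = 1.73
ln A = ln(1.73) / 0.39 = 0.5484 / 0.39 = 1.4061
A = e^1.4061 ≈ 4.08 km²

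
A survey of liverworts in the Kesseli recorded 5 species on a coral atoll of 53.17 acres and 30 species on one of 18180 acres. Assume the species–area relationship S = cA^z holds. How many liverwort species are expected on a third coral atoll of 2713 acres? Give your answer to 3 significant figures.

16.7

z = ln(30/5) / ln(18180/53.17) = 1.7918 / 5.8346 = 0.3071
c = 5 / 53.17^0.3071 = 5 / 3.388 = 1.476
S₃ = 1.476 × 2713^0.3071 = 1.476 × 11.33 ≈ 16.73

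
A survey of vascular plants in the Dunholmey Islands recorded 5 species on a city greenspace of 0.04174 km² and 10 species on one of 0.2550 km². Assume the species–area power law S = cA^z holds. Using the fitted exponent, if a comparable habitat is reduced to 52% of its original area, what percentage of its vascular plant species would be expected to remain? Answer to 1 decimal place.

z = ln(10/5) / ln(0.255/0.04174) = 0.6931 / 1.8098 = 0.3830
S_new/S_old = (A_new/A_old)^z = 0.52^0.3830 = exp(0.3830 × -0.6539) = 0.7784

77.8%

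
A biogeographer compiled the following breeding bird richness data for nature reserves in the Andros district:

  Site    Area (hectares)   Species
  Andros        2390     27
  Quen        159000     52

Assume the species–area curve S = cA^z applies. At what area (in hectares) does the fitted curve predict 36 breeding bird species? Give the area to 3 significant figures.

z = ln(52/27) / ln(159000/2390) = 0.6554 / 4.1976 = 0.1561
c = 27 / 2390^0.1561 = 27 / 3.369 = 8.014
A = (36/8.014)^(1/0.1561) ⇒ ln A = ln(4.492)/0.1561 = 9.6215
A = e^9.6215 ≈ 15086 hectares

15100 hectares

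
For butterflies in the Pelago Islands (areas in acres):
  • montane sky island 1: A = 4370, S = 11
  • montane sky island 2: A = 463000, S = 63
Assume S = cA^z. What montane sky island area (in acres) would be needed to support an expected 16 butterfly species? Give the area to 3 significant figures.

z = ln(63/11) / ln(463000/4370) = 1.7452 / 4.6630 = 0.3743
c = 11 / 4370^0.3743 = 11 / 23.04 = 0.4774
A = (16/0.4774)^(1/0.3743) ⇒ ln A = ln(33.52)/0.3743 = 9.3836
A = e^9.3836 ≈ 11892 acres

11900 acres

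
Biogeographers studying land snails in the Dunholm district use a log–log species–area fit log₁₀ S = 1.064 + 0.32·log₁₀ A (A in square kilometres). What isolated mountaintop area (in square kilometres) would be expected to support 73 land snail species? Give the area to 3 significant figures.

73 = 11.59 × A^0.32  ⇒  A^0.32 = 73/11.59 = 6.3
ln A = ln(6.3) / 0.32 = 1.8405 / 0.32 = 5.7516
A = e^5.7516 ≈ 314.7 square kilometres

315 square kilometres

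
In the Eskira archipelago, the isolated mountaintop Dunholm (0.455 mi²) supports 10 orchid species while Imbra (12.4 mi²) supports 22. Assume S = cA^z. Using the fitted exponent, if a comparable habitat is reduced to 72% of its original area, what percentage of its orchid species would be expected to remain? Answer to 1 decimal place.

92.5%

z = ln(22/10) / ln(12.4/0.455) = 0.7885 / 3.3052 = 0.2386
S_new/S_old = (A_new/A_old)^z = 0.72^0.2386 = exp(0.2386 × -0.3285) = 0.9246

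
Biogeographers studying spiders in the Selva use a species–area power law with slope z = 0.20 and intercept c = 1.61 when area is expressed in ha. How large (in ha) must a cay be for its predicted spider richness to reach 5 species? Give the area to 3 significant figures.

5 = 1.61 × A^0.2  ⇒  A^0.2 = 5/1.61 = 3.106
ln A = ln(3.106) / 0.2 = 1.1332 / 0.2 = 5.6660
A = e^5.6660 ≈ 288.9 ha

289 ha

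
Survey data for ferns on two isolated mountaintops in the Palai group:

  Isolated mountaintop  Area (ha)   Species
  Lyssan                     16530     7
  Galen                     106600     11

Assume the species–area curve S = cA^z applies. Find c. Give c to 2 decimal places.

z = ln(S₂/S₁) / ln(A₂/A₁) = ln(11/7) / ln(106600/16530) = 0.4520 / 1.8639 = 0.2425
c = S₁ / A₁^z = 7 / 16530^0.2425 = 7 / 10.54 = 0.664

0.66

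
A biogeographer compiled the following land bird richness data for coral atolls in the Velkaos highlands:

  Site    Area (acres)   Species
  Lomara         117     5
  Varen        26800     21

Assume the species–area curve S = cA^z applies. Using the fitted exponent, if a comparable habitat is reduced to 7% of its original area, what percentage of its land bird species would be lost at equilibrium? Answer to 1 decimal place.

z = ln(21/5) / ln(26800/117) = 1.4351 / 5.4340 = 0.2641
S_new/S_old = (A_new/A_old)^z = 0.07^0.2641 = exp(0.2641 × -2.6593) = 0.4954
Fraction lost = 1 − 0.4954 = 0.5046

50.5%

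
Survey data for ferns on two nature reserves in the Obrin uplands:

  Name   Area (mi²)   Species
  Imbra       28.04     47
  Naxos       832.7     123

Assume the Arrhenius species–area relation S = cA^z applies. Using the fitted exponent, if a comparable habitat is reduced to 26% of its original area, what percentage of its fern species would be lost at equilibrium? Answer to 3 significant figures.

31.8%

z = ln(123/47) / ln(832.7/28.04) = 0.9620 / 3.3910 = 0.2837
S_new/S_old = (A_new/A_old)^z = 0.26^0.2837 = exp(0.2837 × -1.3471) = 0.6824
Fraction lost = 1 − 0.6824 = 0.3176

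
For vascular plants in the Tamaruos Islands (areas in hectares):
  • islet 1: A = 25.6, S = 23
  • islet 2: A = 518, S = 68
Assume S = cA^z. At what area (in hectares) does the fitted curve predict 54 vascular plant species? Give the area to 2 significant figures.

270 hectares

z = ln(68/23) / ln(518/25.6) = 1.0840 / 3.0074 = 0.3605
c = 23 / 25.6^0.3605 = 23 / 3.218 = 7.147
A = (54/7.147)^(1/0.3605) ⇒ ln A = ln(7.556)/0.3605 = 5.6104
A = e^5.6104 ≈ 273.3 hectares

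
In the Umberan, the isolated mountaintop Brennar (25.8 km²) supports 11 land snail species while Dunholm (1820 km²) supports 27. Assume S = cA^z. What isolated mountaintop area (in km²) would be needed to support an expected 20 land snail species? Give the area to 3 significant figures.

z = ln(27/11) / ln(1820/25.8) = 0.8979 / 4.2562 = 0.2110
c = 11 / 25.8^0.2110 = 11 / 1.985 = 5.541
A = (20/5.541)^(1/0.2110) ⇒ ln A = ln(3.61)/0.2110 = 6.0841
A = e^6.0841 ≈ 438.8 km²

439 km²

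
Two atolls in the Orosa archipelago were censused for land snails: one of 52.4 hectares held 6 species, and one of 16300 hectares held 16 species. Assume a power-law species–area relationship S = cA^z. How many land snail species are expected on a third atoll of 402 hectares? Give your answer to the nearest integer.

8

z = ln(16/6) / ln(16300/52.4) = 0.9808 / 5.7400 = 0.1709
c = 6 / 52.4^0.1709 = 6 / 1.967 = 3.05
S₃ = 3.05 × 402^0.1709 = 3.05 × 2.786 ≈ 8.499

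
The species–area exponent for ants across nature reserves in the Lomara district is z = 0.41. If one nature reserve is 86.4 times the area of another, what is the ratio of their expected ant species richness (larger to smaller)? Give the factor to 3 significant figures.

6.22

S₂/S₁ = (A₂/A₁)^z = 86.4^0.41
ln(S₂/S₁) = 0.41 × ln 86.4 = 0.41 × 4.4590 = 1.8282
S₂/S₁ = e^1.8282 ≈ 6.223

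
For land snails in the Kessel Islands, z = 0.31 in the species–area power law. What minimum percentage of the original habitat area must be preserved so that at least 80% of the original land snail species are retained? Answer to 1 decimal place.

Need (A_new/A_old)^0.31 = 0.8, so A_new/A_old = 0.8^(1/0.31) = 0.8^3.226
ln(A_new/A_old) = ln 0.8 / 0.31 = -0.2231 / 0.31 = -0.7198
A_new/A_old = e^-0.7198 ≈ 0.4868

48.7%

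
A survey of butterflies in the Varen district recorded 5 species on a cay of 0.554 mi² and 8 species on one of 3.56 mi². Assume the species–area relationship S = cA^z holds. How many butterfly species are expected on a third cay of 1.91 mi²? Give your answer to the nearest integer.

7

z = ln(8/5) / ln(3.56/0.554) = 0.4700 / 1.8604 = 0.2526
c = 5 / 0.554^0.2526 = 5 / 0.8614 = 5.805
S₃ = 5.805 × 1.91^0.2526 = 5.805 × 1.178 ≈ 6.836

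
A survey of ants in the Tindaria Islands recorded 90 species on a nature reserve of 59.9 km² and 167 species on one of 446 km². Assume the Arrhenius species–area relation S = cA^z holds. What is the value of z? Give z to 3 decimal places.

Taking logs: ln S = ln c + z ln A, so z = (ln S₂ − ln S₁)/(ln A₂ − ln A₁).
z = ln(167/90) / ln(446/59.9) = ln(1.856) / ln(7.446) = 0.6182 / 2.0076 = 0.3079

0.308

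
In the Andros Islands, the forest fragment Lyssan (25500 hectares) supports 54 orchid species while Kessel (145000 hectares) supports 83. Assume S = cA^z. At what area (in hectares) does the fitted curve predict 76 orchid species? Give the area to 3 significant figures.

102000 hectares

z = ln(83/54) / ln(145000/25500) = 0.4299 / 1.7381 = 0.2473
c = 54 / 25500^0.2473 = 54 / 12.3 = 4.391
A = (76/4.391)^(1/0.2473) ⇒ ln A = ln(17.31)/0.2473 = 11.5282
A = e^11.5282 ≈ 101543 hectares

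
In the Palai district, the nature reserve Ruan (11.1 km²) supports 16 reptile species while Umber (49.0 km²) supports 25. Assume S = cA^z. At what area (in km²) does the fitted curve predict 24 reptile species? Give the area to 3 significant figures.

z = ln(25/16) / ln(49/11.1) = 0.4463 / 1.4849 = 0.3006
c = 16 / 11.1^0.3006 = 16 / 2.061 = 7.761
A = (24/7.761)^(1/0.3006) ⇒ ln A = ln(3.092)/0.3006 = 3.7560
A = e^3.7560 ≈ 42.78 km²

42.8 km²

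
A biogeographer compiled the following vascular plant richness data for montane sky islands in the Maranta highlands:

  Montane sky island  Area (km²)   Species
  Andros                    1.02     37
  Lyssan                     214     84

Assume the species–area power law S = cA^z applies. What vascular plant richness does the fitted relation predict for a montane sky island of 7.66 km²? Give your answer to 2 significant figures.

50

z = ln(84/37) / ln(214/1.02) = 0.8199 / 5.3462 = 0.1534
c = 37 / 1.02^0.1534 = 37 / 1.003 = 36.89
S₃ = 36.89 × 7.66^0.1534 = 36.89 × 1.366 ≈ 50.41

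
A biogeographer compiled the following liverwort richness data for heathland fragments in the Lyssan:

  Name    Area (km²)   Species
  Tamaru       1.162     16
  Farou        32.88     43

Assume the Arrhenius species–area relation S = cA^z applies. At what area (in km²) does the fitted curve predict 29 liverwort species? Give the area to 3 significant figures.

z = ln(43/16) / ln(32.88/1.162) = 0.9886 / 3.3427 = 0.2958
c = 16 / 1.162^0.2958 = 16 / 1.045 = 15.31
A = (29/15.31)^(1/0.2958) ⇒ ln A = ln(1.895)/0.2958 = 2.1610
A = e^2.1610 ≈ 8.68 km²

8.68 km²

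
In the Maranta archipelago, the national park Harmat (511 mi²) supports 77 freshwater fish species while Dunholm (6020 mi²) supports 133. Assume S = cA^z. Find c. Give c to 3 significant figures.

19.3

z = ln(S₂/S₁) / ln(A₂/A₁) = ln(133/77) / ln(6020/511) = 0.5465 / 2.4665 = 0.2216
c = S₁ / A₁^z = 77 / 511^0.2216 = 77 / 3.983 = 19.33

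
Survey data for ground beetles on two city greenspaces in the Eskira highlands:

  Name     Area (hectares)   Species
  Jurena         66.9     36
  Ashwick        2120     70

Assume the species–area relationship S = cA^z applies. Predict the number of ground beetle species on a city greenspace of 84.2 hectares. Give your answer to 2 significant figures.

38

z = ln(70/36) / ln(2120/66.9) = 0.6650 / 3.4560 = 0.1924
c = 36 / 66.9^0.1924 = 36 / 2.245 = 16.03
S₃ = 16.03 × 84.2^0.1924 = 16.03 × 2.347 ≈ 37.63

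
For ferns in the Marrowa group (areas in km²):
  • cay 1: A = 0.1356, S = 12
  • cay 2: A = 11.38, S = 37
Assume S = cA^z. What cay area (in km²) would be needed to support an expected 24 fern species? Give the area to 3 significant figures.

z = ln(37/12) / ln(11.38/0.1356) = 1.1260 / 4.4299 = 0.2542
c = 12 / 0.1356^0.2542 = 12 / 0.6018 = 19.94
A = (24/19.94)^(1/0.2542) ⇒ ln A = ln(1.204)/0.2542 = 0.7289
A = e^0.7289 ≈ 2.073 km²

2.07 km²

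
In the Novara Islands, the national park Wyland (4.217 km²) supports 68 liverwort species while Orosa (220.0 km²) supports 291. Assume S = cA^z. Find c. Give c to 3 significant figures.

z = ln(S₂/S₁) / ln(A₂/A₁) = ln(291/68) / ln(220/4.217) = 1.4538 / 3.9545 = 0.3676
c = S₁ / A₁^z = 68 / 4.217^0.3676 = 68 / 1.697 = 40.06

40.1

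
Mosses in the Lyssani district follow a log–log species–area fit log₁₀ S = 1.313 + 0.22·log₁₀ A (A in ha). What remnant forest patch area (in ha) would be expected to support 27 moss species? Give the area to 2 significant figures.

3.5 ha

27 = 20.56 × A^0.22  ⇒  A^0.22 = 27/20.56 = 1.313
ln A = ln(1.313) / 0.22 = 0.2725 / 0.22 = 1.2388
A = e^1.2388 ≈ 3.452 ha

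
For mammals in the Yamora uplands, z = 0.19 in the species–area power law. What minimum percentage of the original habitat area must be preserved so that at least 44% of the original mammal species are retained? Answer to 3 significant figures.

Need (A_new/A_old)^0.19 = 0.44, so A_new/A_old = 0.44^(1/0.19) = 0.44^5.263
ln(A_new/A_old) = ln 0.44 / 0.19 = -0.8210 / 0.19 = -4.3210
A_new/A_old = e^-4.3210 ≈ 0.01329

1.33%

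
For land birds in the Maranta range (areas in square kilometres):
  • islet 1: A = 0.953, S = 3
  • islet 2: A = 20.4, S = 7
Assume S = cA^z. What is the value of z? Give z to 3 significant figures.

0.277

Taking logs: ln S = ln c + z ln A, so z = (ln S₂ − ln S₁)/(ln A₂ − ln A₁).
z = ln(7/3) / ln(20.4/0.953) = ln(2.333) / ln(21.41) = 0.8473 / 3.0637 = 0.2766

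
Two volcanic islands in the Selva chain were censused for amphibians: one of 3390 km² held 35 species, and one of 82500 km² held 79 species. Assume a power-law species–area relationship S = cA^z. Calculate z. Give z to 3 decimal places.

Taking logs: ln S = ln c + z ln A, so z = (ln S₂ − ln S₁)/(ln A₂ − ln A₁).
z = ln(79/35) / ln(82500/3390) = ln(2.257) / ln(24.34) = 0.8141 / 3.1920 = 0.2550

0.255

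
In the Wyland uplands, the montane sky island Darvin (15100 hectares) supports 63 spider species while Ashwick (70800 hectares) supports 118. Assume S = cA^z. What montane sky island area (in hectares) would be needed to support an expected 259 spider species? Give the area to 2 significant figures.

490000 hectares

z = ln(118/63) / ln(70800/15100) = 0.6275 / 1.5452 = 0.4061
c = 63 / 15100^0.4061 = 63 / 49.8 = 1.265
A = (259/1.265)^(1/0.4061) ⇒ ln A = ln(204.7)/0.4061 = 13.1033
A = e^13.1033 ≈ 490544 hectares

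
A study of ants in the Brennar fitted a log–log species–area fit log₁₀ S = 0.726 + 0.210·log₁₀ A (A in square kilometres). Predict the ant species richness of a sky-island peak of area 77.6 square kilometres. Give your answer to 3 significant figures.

13.3

S = 5.321 × 77.6^0.21
ln S = ln 5.321 + 0.21 × ln 77.6 = 1.6717 + 0.21 × 4.3516 = 2.5855
S = e^2.5855 ≈ 13.27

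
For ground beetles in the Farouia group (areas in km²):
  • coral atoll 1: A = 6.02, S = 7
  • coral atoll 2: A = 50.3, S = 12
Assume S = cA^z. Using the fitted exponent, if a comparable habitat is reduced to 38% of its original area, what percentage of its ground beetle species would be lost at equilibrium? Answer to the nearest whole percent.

z = ln(12/7) / ln(50.3/6.02) = 0.5390 / 2.1229 = 0.2539
S_new/S_old = (A_new/A_old)^z = 0.38^0.2539 = exp(0.2539 × -0.9676) = 0.7822
Fraction lost = 1 − 0.7822 = 0.2178

22%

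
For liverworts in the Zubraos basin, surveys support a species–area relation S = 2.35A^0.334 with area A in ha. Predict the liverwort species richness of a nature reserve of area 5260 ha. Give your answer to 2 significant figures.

S = 2.35 × 5260^0.334
ln S = ln 2.35 + 0.334 × ln 5260 = 0.8544 + 0.334 × 8.5679 = 3.7161
S = e^3.7161 ≈ 41.1

41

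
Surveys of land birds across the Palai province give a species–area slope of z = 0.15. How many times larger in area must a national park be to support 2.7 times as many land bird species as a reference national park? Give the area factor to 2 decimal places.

(A₂/A₁)^0.15 = 2.7, so A₂/A₁ = 2.7^(1/0.15) = 2.7^6.667
ln(A₂/A₁) = ln 2.7 / 0.15 = 0.9933 / 0.15 = 6.6217
A₂/A₁ = e^6.6217 ≈ 751.2

751.20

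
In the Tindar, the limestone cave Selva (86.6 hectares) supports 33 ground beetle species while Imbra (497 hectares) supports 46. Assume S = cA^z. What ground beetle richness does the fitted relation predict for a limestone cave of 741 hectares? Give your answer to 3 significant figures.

49.6

z = ln(46/33) / ln(497/86.6) = 0.3321 / 1.7473 = 0.1901
c = 33 / 86.6^0.1901 = 33 / 2.335 = 14.13
S₃ = 14.13 × 741^0.1901 = 14.13 × 3.512 ≈ 49.63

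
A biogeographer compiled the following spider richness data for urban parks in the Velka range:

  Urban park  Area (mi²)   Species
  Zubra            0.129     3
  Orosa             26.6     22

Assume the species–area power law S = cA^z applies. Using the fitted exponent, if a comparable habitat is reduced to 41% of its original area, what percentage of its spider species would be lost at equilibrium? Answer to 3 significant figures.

28.3%

z = ln(22/3) / ln(26.6/0.129) = 1.9924 / 5.3289 = 0.3739
S_new/S_old = (A_new/A_old)^z = 0.41^0.3739 = exp(0.3739 × -0.8916) = 0.7165
Fraction lost = 1 − 0.7165 = 0.2835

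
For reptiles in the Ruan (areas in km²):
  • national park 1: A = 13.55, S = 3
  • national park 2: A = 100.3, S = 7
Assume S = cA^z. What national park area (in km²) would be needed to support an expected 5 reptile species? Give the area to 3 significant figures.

45.3 km²

z = ln(7/3) / ln(100.3/13.55) = 0.8473 / 2.0018 = 0.4233
c = 3 / 13.55^0.4233 = 3 / 3.014 = 0.9954
A = (5/0.9954)^(1/0.4233) ⇒ ln A = ln(5.023)/0.4233 = 3.8132
A = e^3.8132 ≈ 45.3 km²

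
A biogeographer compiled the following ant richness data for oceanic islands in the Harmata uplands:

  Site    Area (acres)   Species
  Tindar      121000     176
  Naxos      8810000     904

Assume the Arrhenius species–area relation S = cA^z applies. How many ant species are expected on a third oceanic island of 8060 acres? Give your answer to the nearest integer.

63

z = ln(904/176) / ln(8810000/121000) = 1.6363 / 4.2879 = 0.3816
c = 176 / 121000^0.3816 = 176 / 87.04 = 2.022
S₃ = 2.022 × 8060^0.3816 = 2.022 × 30.96 ≈ 62.6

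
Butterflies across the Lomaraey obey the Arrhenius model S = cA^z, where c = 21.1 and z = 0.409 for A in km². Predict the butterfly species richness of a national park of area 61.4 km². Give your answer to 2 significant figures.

110

S = 21.1 × 61.4^0.409
ln S = ln 21.1 + 0.409 × ln 61.4 = 3.0493 + 0.409 × 4.1174 = 4.7333
S = e^4.7333 ≈ 113.7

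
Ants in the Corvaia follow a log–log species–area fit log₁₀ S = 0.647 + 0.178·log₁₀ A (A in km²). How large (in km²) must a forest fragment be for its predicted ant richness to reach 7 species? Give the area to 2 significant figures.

7 = 4.436 × A^0.178  ⇒  A^0.178 = 7/4.436 = 1.578
ln A = ln(1.578) / 0.178 = 0.4561 / 0.178 = 2.5626
A = e^2.5626 ≈ 12.97 km²

13 km²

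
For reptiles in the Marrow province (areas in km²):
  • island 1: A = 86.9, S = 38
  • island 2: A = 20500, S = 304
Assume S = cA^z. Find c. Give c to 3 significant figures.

z = ln(S₂/S₁) / ln(A₂/A₁) = ln(304/38) / ln(20500/86.9) = 2.0794 / 5.4634 = 0.3806
c = S₁ / A₁^z = 38 / 86.9^0.3806 = 38 / 5.47 = 6.947

6.95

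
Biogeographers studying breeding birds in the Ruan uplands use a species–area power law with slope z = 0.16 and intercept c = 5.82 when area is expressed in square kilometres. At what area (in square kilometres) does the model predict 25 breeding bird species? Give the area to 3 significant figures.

9040 square kilometres

25 = 5.82 × A^0.16  ⇒  A^0.16 = 25/5.82 = 4.296
ln A = ln(4.296) / 0.16 = 1.4576 / 0.16 = 9.1098
A = e^9.1098 ≈ 9044 square kilometres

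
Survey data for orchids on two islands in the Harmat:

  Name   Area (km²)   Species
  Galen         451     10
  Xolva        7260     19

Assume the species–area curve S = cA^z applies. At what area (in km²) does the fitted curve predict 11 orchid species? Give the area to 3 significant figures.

z = ln(19/10) / ln(7260/451) = 0.6419 / 2.7787 = 0.2310
c = 10 / 451^0.2310 = 10 / 4.103 = 2.437
A = (11/2.437)^(1/0.2310) ⇒ ln A = ln(4.513)/0.2310 = 6.5241
A = e^6.5241 ≈ 681.4 km²

681 km²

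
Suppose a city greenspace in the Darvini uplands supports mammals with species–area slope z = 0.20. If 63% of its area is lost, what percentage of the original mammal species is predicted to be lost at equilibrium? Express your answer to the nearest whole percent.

S_new/S_old = (A_new/A_old)^z = 0.37^0.2
= exp(0.2 × ln 0.37) = exp(0.2 × -0.9943) = exp(-0.1989) ≈ 0.8197
Fraction lost = 1 − 0.8197 = 0.1803

18%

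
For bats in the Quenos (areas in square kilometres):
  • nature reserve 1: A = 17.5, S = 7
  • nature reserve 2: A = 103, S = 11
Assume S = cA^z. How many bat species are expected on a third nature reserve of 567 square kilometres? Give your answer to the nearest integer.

z = ln(11/7) / ln(103/17.5) = 0.4520 / 1.7725 = 0.2550
c = 7 / 17.5^0.2550 = 7 / 2.075 = 3.374
S₃ = 3.374 × 567^0.2550 = 3.374 × 5.037 ≈ 16.99

17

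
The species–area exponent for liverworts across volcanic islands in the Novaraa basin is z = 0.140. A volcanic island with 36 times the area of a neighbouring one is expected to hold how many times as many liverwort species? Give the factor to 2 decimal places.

S₂/S₁ = (A₂/A₁)^z = 36^0.14
ln(S₂/S₁) = 0.14 × ln 36 = 0.14 × 3.5835 = 0.5017
S₂/S₁ = e^0.5017 ≈ 1.652

1.65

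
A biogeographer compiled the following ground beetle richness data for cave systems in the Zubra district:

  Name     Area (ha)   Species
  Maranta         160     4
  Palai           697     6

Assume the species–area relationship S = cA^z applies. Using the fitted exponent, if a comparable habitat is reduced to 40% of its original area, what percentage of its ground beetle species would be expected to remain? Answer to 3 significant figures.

z = ln(6/4) / ln(697/160) = 0.4055 / 1.4716 = 0.2755
S_new/S_old = (A_new/A_old)^z = 0.4^0.2755 = exp(0.2755 × -0.9163) = 0.7769

77.7%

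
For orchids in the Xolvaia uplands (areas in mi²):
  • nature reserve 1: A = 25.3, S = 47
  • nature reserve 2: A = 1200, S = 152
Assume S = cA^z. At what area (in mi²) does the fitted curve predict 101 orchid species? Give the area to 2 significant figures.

310 mi²

z = ln(152/47) / ln(1200/25.3) = 1.1737 / 3.8593 = 0.3041
c = 47 / 25.3^0.3041 = 47 / 2.671 = 17.59
A = (101/17.59)^(1/0.3041) ⇒ ln A = ln(5.741)/0.3041 = 5.7461
A = e^5.7461 ≈ 313 mi²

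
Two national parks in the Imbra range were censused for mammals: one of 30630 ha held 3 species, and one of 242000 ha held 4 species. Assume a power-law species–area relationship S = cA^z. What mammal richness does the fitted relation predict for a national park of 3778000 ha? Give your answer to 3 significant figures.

z = ln(4/3) / ln(242000/30630) = 0.2877 / 2.0670 = 0.1392
c = 3 / 30630^0.1392 = 3 / 4.211 = 0.7124
S₃ = 0.7124 × 3778000^0.1392 = 0.7124 × 8.231 ≈ 5.864

5.86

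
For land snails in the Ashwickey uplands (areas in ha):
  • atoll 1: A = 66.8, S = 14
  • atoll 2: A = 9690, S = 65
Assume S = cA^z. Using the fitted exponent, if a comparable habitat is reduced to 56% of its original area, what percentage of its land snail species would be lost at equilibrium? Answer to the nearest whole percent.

z = ln(65/14) / ln(9690/66.8) = 1.5353 / 4.9771 = 0.3085
S_new/S_old = (A_new/A_old)^z = 0.56^0.3085 = exp(0.3085 × -0.5798) = 0.8362
Fraction lost = 1 − 0.8362 = 0.1638

16%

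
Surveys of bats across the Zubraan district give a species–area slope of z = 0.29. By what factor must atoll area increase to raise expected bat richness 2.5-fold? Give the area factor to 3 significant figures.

(A₂/A₁)^0.29 = 2.5, so A₂/A₁ = 2.5^(1/0.29) = 2.5^3.448
ln(A₂/A₁) = ln 2.5 / 0.29 = 0.9163 / 0.29 = 3.1596
A₂/A₁ = e^3.1596 ≈ 23.56

23.6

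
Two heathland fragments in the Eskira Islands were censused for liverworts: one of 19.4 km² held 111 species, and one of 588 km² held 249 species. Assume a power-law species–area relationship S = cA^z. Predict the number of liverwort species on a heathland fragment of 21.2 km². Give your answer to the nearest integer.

113

z = ln(249/111) / ln(588/19.4) = 0.8079 / 3.4115 = 0.2368
c = 111 / 19.4^0.2368 = 111 / 2.018 = 55
S₃ = 55 × 21.2^0.2368 = 55 × 2.061 ≈ 113.4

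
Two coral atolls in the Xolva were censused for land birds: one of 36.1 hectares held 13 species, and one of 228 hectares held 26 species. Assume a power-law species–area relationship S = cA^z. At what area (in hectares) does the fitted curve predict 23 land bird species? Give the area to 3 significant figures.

z = ln(26/13) / ln(228/36.1) = 0.6931 / 1.8431 = 0.3761
c = 13 / 36.1^0.3761 = 13 / 3.853 = 3.374
A = (23/3.374)^(1/0.3761) ⇒ ln A = ln(6.816)/0.3761 = 5.1034
A = e^5.1034 ≈ 164.6 hectares

165 hectares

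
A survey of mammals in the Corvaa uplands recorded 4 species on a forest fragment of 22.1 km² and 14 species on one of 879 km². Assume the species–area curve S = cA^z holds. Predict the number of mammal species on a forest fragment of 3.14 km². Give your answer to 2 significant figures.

z = ln(14/4) / ln(879/22.1) = 1.2528 / 3.6832 = 0.3401
c = 4 / 22.1^0.3401 = 4 / 2.866 = 1.396
S₃ = 1.396 × 3.14^0.3401 = 1.396 × 1.476 ≈ 2.06

2.1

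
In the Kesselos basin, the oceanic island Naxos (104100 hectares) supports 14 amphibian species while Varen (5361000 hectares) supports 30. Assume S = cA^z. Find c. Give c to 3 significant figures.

z = ln(S₂/S₁) / ln(A₂/A₁) = ln(30/14) / ln(5361000/104100) = 0.7621 / 3.9416 = 0.1934
c = S₁ / A₁^z = 14 / 104100^0.1934 = 14 / 9.336 = 1.5

1.50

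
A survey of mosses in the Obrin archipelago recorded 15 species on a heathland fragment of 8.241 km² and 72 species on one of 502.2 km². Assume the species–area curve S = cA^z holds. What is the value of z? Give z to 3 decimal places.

Taking logs: ln S = ln c + z ln A, so z = (ln S₂ − ln S₁)/(ln A₂ − ln A₁).
z = ln(72/15) / ln(502.2/8.241) = ln(4.8) / ln(60.94) = 1.5686 / 4.1099 = 0.3817

0.382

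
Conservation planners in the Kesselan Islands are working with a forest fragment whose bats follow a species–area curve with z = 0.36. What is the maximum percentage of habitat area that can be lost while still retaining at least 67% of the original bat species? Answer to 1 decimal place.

67.1%

Need (A_new/A_old)^0.36 = 0.67, so A_new/A_old = 0.67^(1/0.36) = 0.67^2.778
ln(A_new/A_old) = ln 0.67 / 0.36 = -0.4005 / 0.36 = -1.1124
A_new/A_old = e^-1.1124 ≈ 0.3288
Fraction that can be lost = 1 − 0.3288 = 0.6712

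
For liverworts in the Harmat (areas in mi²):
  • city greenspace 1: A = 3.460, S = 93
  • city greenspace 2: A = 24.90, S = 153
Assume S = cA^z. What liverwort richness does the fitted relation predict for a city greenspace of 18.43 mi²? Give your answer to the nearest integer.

142

z = ln(153/93) / ln(24.9/3.46) = 0.4978 / 1.9736 = 0.2522
c = 93 / 3.46^0.2522 = 93 / 1.368 = 68
S₃ = 68 × 18.43^0.2522 = 68 × 2.086 ≈ 141.8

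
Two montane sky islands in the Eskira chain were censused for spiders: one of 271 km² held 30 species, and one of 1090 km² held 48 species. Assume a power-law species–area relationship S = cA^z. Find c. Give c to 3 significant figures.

4.52

z = ln(S₂/S₁) / ln(A₂/A₁) = ln(48/30) / ln(1090/271) = 0.4700 / 1.3918 = 0.3377
c = S₁ / A₁^z = 30 / 271^0.3377 = 30 / 6.631 = 4.524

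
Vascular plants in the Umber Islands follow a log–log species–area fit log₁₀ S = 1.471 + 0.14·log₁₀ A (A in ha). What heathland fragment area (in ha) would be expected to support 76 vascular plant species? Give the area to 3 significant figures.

76 = 29.58 × A^0.14  ⇒  A^0.14 = 76/29.58 = 2.569
ln A = ln(2.569) / 0.14 = 0.9436 / 0.14 = 6.7402
A = e^6.7402 ≈ 845.7 ha

846 ha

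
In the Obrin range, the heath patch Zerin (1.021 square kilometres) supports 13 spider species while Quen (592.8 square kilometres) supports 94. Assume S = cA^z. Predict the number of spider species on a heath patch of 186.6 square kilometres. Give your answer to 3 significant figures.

65.6

z = ln(94/13) / ln(592.8/1.021) = 1.9783 / 6.3641 = 0.3109
c = 13 / 1.021^0.3109 = 13 / 1.006 = 12.92
S₃ = 12.92 × 186.6^0.3109 = 12.92 × 5.081 ≈ 65.63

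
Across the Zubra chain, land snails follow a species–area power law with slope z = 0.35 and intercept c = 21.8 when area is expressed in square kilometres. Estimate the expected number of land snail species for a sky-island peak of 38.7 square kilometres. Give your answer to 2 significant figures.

78

S = 21.8 × 38.7^0.35 = 21.8 × 3.595 ≈ 78.37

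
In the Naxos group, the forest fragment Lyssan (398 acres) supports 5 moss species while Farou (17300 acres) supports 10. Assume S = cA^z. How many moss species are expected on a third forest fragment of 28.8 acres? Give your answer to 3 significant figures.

z = ln(10/5) / ln(17300/398) = 0.6931 / 3.7720 = 0.1838
c = 5 / 398^0.1838 = 5 / 3.004 = 1.664
S₃ = 1.664 × 28.8^0.1838 = 1.664 × 1.854 ≈ 3.086

3.09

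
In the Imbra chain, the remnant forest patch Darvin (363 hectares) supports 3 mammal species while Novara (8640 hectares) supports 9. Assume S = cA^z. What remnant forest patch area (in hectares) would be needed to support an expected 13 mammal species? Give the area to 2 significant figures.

25000 hectares

z = ln(9/3) / ln(8640/363) = 1.0986 / 3.1698 = 0.3466
c = 3 / 363^0.3466 = 3 / 7.713 = 0.3889
A = (13/0.3889)^(1/0.3466) ⇒ ln A = ln(33.42)/0.3466 = 10.1251
A = e^10.1251 ≈ 24963 hectares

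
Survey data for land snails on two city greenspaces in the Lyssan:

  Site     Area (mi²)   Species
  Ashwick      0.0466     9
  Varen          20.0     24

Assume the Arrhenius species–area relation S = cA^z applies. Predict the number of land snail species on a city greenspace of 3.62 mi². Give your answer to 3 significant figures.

z = ln(24/9) / ln(20/0.0466) = 0.9808 / 6.0619 = 0.1618
c = 9 / 0.0466^0.1618 = 9 / 0.6089 = 14.78
S₃ = 14.78 × 3.62^0.1618 = 14.78 × 1.231 ≈ 18.2

18.2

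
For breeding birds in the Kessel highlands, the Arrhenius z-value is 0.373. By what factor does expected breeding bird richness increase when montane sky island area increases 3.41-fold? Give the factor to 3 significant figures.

1.58

S₂/S₁ = (A₂/A₁)^z = 3.41^0.373
ln(S₂/S₁) = 0.373 × ln 3.41 = 0.373 × 1.2267 = 0.4576
S₂/S₁ = e^0.4576 ≈ 1.58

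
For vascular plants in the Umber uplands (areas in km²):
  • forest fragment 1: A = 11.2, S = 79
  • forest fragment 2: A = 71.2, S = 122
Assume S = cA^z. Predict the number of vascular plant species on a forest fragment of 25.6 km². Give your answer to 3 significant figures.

z = ln(122/79) / ln(71.2/11.2) = 0.4346 / 1.8496 = 0.2350
c = 79 / 11.2^0.2350 = 79 / 1.764 = 44.78
S₃ = 44.78 × 25.6^0.2350 = 44.78 × 2.142 ≈ 95.94

95.9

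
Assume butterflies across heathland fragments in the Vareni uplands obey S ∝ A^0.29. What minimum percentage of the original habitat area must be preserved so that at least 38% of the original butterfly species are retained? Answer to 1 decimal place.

3.6%

Need (A_new/A_old)^0.29 = 0.38, so A_new/A_old = 0.38^(1/0.29) = 0.38^3.448
ln(A_new/A_old) = ln 0.38 / 0.29 = -0.9676 / 0.29 = -3.3365
A_new/A_old = e^-3.3365 ≈ 0.03556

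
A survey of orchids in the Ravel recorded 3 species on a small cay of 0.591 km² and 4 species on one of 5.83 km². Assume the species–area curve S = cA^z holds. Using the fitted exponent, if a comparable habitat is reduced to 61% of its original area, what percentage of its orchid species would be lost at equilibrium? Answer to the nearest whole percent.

z = ln(4/3) / ln(5.83/0.591) = 0.2877 / 2.2890 = 0.1257
S_new/S_old = (A_new/A_old)^z = 0.61^0.1257 = exp(0.1257 × -0.4943) = 0.9398
Fraction lost = 1 − 0.9398 = 0.06023

6%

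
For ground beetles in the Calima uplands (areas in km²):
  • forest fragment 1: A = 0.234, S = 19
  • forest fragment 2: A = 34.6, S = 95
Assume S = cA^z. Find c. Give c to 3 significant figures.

z = ln(S₂/S₁) / ln(A₂/A₁) = ln(95/19) / ln(34.6/0.234) = 1.6094 / 4.9963 = 0.3221
c = S₁ / A₁^z = 19 / 0.234^0.3221 = 19 / 0.6263 = 30.34

30.3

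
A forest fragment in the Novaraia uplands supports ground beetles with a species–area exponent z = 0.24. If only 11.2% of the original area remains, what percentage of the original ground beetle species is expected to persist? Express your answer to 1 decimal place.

59.1%

S_new/S_old = (A_new/A_old)^z = 0.112^0.24
= exp(0.24 × ln 0.112) = exp(0.24 × -2.1893) = exp(-0.5254) ≈ 0.5913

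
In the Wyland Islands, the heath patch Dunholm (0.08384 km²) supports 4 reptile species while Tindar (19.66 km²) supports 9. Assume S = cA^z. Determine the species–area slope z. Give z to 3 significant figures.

Taking logs: ln S = ln c + z ln A, so z = (ln S₂ − ln S₁)/(ln A₂ − ln A₁).
z = ln(9/4) / ln(19.66/0.08384) = ln(2.25) / ln(234.5) = 0.8109 / 5.4574 = 0.1486

0.149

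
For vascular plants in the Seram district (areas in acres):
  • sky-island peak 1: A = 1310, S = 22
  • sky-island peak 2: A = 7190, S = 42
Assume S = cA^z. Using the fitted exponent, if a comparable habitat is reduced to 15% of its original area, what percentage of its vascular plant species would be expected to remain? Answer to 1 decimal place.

z = ln(42/22) / ln(7190/1310) = 0.6466 / 1.7027 = 0.3798
S_new/S_old = (A_new/A_old)^z = 0.15^0.3798 = exp(0.3798 × -1.8971) = 0.4865

48.7%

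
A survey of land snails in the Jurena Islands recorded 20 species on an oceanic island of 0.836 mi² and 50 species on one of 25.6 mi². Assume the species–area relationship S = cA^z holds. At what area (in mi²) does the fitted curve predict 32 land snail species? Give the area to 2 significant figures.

4.8 mi²

z = ln(50/20) / ln(25.6/0.836) = 0.9163 / 3.4217 = 0.2678
c = 20 / 0.836^0.2678 = 20 / 0.9532 = 20.98
A = (32/20.98)^(1/0.2678) ⇒ ln A = ln(1.525)/0.2678 = 1.5760
A = e^1.5760 ≈ 4.836 mi²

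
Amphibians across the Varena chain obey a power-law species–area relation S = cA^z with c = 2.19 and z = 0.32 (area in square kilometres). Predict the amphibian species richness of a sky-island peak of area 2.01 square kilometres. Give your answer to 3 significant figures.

S = 2.19 × 2.01^0.32
ln S = ln 2.19 + 0.32 × ln 2.01 = 0.7839 + 0.32 × 0.6981 = 1.0073
S = e^1.0073 ≈ 2.738

2.74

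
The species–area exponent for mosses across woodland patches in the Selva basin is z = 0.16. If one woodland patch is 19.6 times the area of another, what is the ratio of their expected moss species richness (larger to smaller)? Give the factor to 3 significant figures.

S₂/S₁ = (A₂/A₁)^z = 19.6^0.16
ln(S₂/S₁) = 0.16 × ln 19.6 = 0.16 × 2.9755 = 0.4761
S₂/S₁ = e^0.4761 ≈ 1.61

1.61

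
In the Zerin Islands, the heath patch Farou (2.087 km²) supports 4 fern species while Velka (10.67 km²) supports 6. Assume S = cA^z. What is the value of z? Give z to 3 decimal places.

Taking logs: ln S = ln c + z ln A, so z = (ln S₂ − ln S₁)/(ln A₂ − ln A₁).
z = ln(6/4) / ln(10.67/2.087) = ln(1.5) / ln(5.113) = 0.4055 / 1.6317 = 0.2485

0.248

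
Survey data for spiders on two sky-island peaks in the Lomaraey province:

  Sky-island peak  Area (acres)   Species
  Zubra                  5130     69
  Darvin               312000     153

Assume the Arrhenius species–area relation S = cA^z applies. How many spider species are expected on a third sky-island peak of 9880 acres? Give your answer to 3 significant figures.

z = ln(153/69) / ln(312000/5130) = 0.7963 / 4.1079 = 0.1939
c = 69 / 5130^0.1939 = 69 / 5.239 = 13.17
S₃ = 13.17 × 9880^0.1939 = 13.17 × 5.948 ≈ 78.35

78.3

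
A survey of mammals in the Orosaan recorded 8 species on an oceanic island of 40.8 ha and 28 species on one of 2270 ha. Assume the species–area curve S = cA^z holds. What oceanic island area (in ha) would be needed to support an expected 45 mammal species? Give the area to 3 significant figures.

10400 ha

z = ln(28/8) / ln(2270/40.8) = 1.2528 / 4.0189 = 0.3117
c = 8 / 40.8^0.3117 = 8 / 3.177 = 2.518
A = (45/2.518)^(1/0.3117) ⇒ ln A = ln(17.87)/0.3117 = 9.2496
A = e^9.2496 ≈ 10400 ha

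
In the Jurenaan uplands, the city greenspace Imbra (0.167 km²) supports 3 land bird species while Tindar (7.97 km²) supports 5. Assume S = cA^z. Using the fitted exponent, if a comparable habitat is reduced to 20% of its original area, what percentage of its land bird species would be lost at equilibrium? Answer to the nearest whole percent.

z = ln(5/3) / ln(7.97/0.167) = 0.5108 / 3.8654 = 0.1322
S_new/S_old = (A_new/A_old)^z = 0.2^0.1322 = exp(0.1322 × -1.6094) = 0.8084
Fraction lost = 1 − 0.8084 = 0.1916

19%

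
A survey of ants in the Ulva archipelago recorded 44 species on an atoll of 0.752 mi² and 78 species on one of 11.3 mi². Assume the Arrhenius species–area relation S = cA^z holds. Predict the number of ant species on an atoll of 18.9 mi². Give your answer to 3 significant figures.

z = ln(78/44) / ln(11.3/0.752) = 0.5725 / 2.7098 = 0.2113
c = 44 / 0.752^0.2113 = 44 / 0.9416 = 46.73
S₃ = 46.73 × 18.9^0.2113 = 46.73 × 1.861 ≈ 86.95

87.0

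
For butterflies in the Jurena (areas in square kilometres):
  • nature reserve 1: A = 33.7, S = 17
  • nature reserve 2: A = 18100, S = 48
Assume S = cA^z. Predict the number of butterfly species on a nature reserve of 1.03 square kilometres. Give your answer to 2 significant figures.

z = ln(48/17) / ln(18100/33.7) = 1.0380 / 6.2862 = 0.1651
c = 17 / 33.7^0.1651 = 17 / 1.787 = 9.51
S₃ = 9.51 × 1.03^0.1651 = 9.51 × 1.005 ≈ 9.557

9.6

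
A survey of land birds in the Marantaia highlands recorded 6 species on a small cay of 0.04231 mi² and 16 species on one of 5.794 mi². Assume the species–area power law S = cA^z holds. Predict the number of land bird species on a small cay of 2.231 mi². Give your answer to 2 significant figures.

z = ln(16/6) / ln(5.794/0.04231) = 0.9808 / 4.9196 = 0.1994
c = 6 / 0.04231^0.1994 = 6 / 0.5323 = 11.27
S₃ = 11.27 × 2.231^0.1994 = 11.27 × 1.173 ≈ 13.23

13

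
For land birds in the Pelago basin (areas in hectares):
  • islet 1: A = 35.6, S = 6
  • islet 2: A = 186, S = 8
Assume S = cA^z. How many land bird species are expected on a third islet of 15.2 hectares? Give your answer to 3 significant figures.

z = ln(8/6) / ln(186/35.6) = 0.2877 / 1.6534 = 0.1740
c = 6 / 35.6^0.1740 = 6 / 1.862 = 3.223
S₃ = 3.223 × 15.2^0.1740 = 3.223 × 1.606 ≈ 5.174

5.17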